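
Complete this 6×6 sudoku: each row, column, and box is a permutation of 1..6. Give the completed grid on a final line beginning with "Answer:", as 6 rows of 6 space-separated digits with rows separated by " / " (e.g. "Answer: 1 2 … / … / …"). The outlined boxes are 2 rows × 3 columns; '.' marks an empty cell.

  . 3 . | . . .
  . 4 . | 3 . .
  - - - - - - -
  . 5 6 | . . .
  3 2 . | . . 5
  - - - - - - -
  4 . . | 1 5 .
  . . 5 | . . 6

Step 1. [r3c1∈{1}] r3c1 has the single candidate 1 ⇒ r3c1=1.
Step 2. [r6c1∈{2}] r6c1 is down to just 2. So r6c1=2.
Step 3. [r4c5∈{1,4,6}] row 4 places 1 nowhere but r4c5. So r4c5=1.
Step 4. [r1c4∈{2,4,5,6}] 5 has one home in col 4: r1c4, so r1c4=5.
Step 5. [r5c6∈{2,3}] r5c6 is the only open cell in row 5 admitting 2 ⇒ r5c6=2.
Step 6. [r6c4∈{4}] only 4 remains possible at r6c4 ⇒ r6c4=4.
Step 7. [r3c6∈{3,4}] across col 6, 3 lands solely at r3c6 ⇒ r3c6=3.
Step 8. [r3c5∈{2,4}] r3c5 is the only open cell in row 3 admitting 4, so r3c5=4.
Step 9. [r1c1∈{6}] nothing but 6 survives at r1c1, so r1c1=6.
Step 10. [r1c5∈{2}] r1c5 is down to just 2 ⇒ r1c5=2.
Step 11. [r2c6∈{1}] only 1 remains possible at r2c6. So r2c6=1.
Step 12. [r6c5∈{3}] nothing but 3 survives at r6c5 ⇒ r6c5=3.
Step 13. [r5c3∈{3}] r5c3's peers cover all but 3. So r5c3=3.
Step 14. [r2c5∈{6}] only 6 remains possible at r2c5, so r2c5=6.
Step 15. [r1c6∈{4}] r1c6 is down to just 4, so r1c6=4.
Step 16. [r3c4∈{2}] r3c4 has the single candidate 2, so r3c4=2.
Step 17. [r4c3∈{4}] only 4 remains possible at r4c3 ⇒ r4c3=4.
Step 18. [r5c2∈{6}] only 6 remains possible at r5c2, so r5c2=6.
Step 19. [r1c3∈{1}] only 1 remains possible at r1c3, so r1c3=1.
Step 20. [r2c3∈{2}] only 2 remains possible at r2c3 ⇒ r2c3=2.
Step 21. [r6c2∈{1}] nothing but 1 survives at r6c2 ⇒ r6c2=1.
Step 22. [r4c4∈{6}] r4c4's peers cover all but 6 ⇒ r4c4=6.
Step 23. [r2c1∈{5}] nothing but 5 survives at r2c1 ⇒ r2c1=5.

Answer: 6 3 1 5 2 4 / 5 4 2 3 6 1 / 1 5 6 2 4 3 / 3 2 4 6 1 5 / 4 6 3 1 5 2 / 2 1 5 4 3 6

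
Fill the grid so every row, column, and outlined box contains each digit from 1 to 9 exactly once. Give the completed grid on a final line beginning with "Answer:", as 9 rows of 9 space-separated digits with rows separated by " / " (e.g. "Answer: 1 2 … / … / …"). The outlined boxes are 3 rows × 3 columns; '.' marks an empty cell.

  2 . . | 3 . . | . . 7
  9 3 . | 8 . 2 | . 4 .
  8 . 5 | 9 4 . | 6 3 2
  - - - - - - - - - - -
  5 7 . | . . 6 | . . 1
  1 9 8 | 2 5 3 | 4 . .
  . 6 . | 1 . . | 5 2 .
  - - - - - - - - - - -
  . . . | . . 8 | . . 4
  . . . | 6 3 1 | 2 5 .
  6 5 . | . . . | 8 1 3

Step 1. [r7c7∈{7,9}] in col 7, 7 fits only at r7c7. So r7c7=7.
Step 2. [r2c3∈{1,6,7}] box 1 places 7 nowhere but r2c3 ⇒ r2c3=7.
Step 3. [r7c2∈{1,2}] r7c2 is the only open cell in col 2 admitting 2. So r7c2=2.
Step 4. [r7c5∈{9}] r7c5's peers cover all but 9. So r7c5=9.
Step 5. [r6c6∈{4,7,9}] col 6 places 9 nowhere but r6c6 ⇒ r6c6=9.
Step 6. [r1c3∈{1,4,6}] 6 has one home in col 3: r1c3. So r1c3=6.
Step 7. [r9c4∈{4,7}] r9c4 is the only open cell in col 4 admitting 7, so r9c4=7.
Step 8. [r1c5∈{1}] r1c5 is down to just 1. So r1c5=1.
Step 9. [r6c9∈{8}] only 8 remains possible at r6c9 ⇒ r6c9=8.
Step 10. [r1c7∈{9}] nothing but 9 survives at r1c7. So r1c7=9.
Step 11. [r9c3∈{4,9}] in row 9, 9 fits only at r9c3 ⇒ r9c3=9.
Step 12. [r8c3∈{4}] nothing but 4 survives at r8c3 ⇒ r8c3=4.
Step 13. [r6c3∈{3}] r6c3's peers cover all but 3 ⇒ r6c3=3.
Step 14. [r5c9∈{6}] nothing but 6 survives at r5c9, so r5c9=6.
Step 15. [r7c8∈{6}] nothing but 6 survives at r7c8, so r7c8=6.
Step 16. [r2c7∈{1}] r2c7 has the single candidate 1 ⇒ r2c7=1.
Step 17. [r1c2∈{4}] r1c2's peers cover all but 4. So r1c2=4.
Step 18. [r8c9∈{9}] r8c9 has the single candidate 9, so r8c9=9.
Step 19. [r4c8∈{9}] only 9 remains possible at r4c8. So r4c8=9.
Step 20. [r9c6∈{4}] nothing but 4 survives at r9c6 ⇒ r9c6=4.
Step 21. [r1c6∈{5}] r1c6's peers cover all but 5. So r1c6=5.
Step 22. [r4c4∈{4}] r4c4's peers cover all but 4 ⇒ r4c4=4.
Step 23. [r8c1∈{7}] r8c1 is down to just 7, so r8c1=7.
Step 24. [r7c1∈{3}] nothing but 3 survives at r7c1, so r7c1=3.
Step 25. [r7c3∈{1}] nothing but 1 survives at r7c3, so r7c3=1.
Step 26. [r7c4∈{5}] r7c4 is down to just 5. So r7c4=5.
Step 27. [r6c5∈{7}] only 7 remains possible at r6c5 ⇒ r6c5=7.
Step 28. [r4c5∈{8}] nothing but 8 survives at r4c5. So r4c5=8.
Step 29. [r3c2∈{1}] nothing but 1 survives at r3c2, so r3c2=1.
Step 30. [r9c5∈{2}] r9c5 has the single candidate 2. So r9c5=2.
Step 31. [r2c9∈{5}] nothing but 5 survives at r2c9 ⇒ r2c9=5.
Step 32. [r4c7∈{3}] r4c7's peers cover all but 3 ⇒ r4c7=3.
Step 33. [r8c2∈{8}] r8c2 is down to just 8, so r8c2=8.
Step 34. [r1c8∈{8}] r1c8's peers cover all but 8. So r1c8=8.
Step 35. [r6c1∈{4}] r6c1's peers cover all but 4, so r6c1=4.
Step 36. [r4c3∈{2}] r4c3's peers cover all but 2. So r4c3=2.
Step 37. [r3c6∈{7}] nothing but 7 survives at r3c6, so r3c6=7.
Step 38. [r5c8∈{7}] r5c8 is down to just 7 ⇒ r5c8=7.
Step 39. [r2c5∈{6}] only 6 remains possible at r2c5, so r2c5=6.

Answer: 2 4 6 3 1 5 9 8 7 / 9 3 7 8 6 2 1 4 5 / 8 1 5 9 4 7 6 3 2 / 5 7 2 4 8 6 3 9 1 / 1 9 8 2 5 3 4 7 6 / 4 6 3 1 7 9 5 2 8 / 3 2 1 5 9 8 7 6 4 / 7 8 4 6 3 1 2 5 9 / 6 5 9 7 2 4 8 1 3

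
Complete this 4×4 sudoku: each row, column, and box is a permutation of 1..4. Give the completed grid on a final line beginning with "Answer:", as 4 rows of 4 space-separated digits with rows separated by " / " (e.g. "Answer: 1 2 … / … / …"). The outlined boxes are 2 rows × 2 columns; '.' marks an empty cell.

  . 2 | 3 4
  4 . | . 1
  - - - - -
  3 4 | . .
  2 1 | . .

Step 1. [r2c3∈{2}] r2c3 is down to just 2 ⇒ r2c3=2.
Step 2. [r4c4∈{3}] nothing but 3 survives at r4c4. So r4c4=3.
Step 3. [r1c1∈{1}] only 1 remains possible at r1c1. So r1c1=1.
Step 4. [r3c4∈{2}] only 2 remains possible at r3c4, so r3c4=2.
Step 5. [r2c2∈{3}] r2c2 is down to just 3 ⇒ r2c2=3.
Step 6. [r4c3∈{4}] nothing but 4 survives at r4c3. So r4c3=4.
Step 7. [r3c3∈{1}] r3c3 has the single candidate 1 ⇒ r3c3=1.

Answer: 1 2 3 4 / 4 3 2 1 / 3 4 1 2 / 2 1 4 3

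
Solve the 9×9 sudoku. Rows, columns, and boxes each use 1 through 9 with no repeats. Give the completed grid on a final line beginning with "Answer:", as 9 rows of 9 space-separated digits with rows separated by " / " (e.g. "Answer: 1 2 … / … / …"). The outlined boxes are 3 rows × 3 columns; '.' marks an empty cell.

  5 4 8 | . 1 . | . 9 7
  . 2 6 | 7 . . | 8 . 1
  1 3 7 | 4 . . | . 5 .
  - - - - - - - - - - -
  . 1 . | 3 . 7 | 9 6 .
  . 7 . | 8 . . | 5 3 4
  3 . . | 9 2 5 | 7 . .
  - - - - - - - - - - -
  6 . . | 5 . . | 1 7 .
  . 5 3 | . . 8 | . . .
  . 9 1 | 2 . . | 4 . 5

Step 1. [r4c9∈{2,8}] in box 6, 2 fits only at r4c9 ⇒ r4c9=2.
Step 2. [r1c4∈{6}] nothing but 6 survives at r1c4 ⇒ r1c4=6.
Step 3. [r7c6∈{3,4,9}] in col 6, 4 fits only at r7c6, so r7c6=4.
Step 4. [r7c2∈{8}] r7c2's peers cover all but 8, so r7c2=8.
Step 5. [r5c5∈{6}] nothing but 6 survives at r5c5. So r5c5=6.
Step 6. [r2c1∈{9}] only 9 remains possible at r2c1 ⇒ r2c1=9.
Step 7. [r2c6∈{3}] r2c6 is down to just 3. So r2c6=3.
Step 8. [r8c1∈{2,4,7}] 4 has one home in row 8: r8c1, so r8c1=4.
Step 9. [r7c9∈{3,9}] r7c9 is the only open cell in col 9 admitting 3. So r7c9=3.
Step 10. [r7c5∈{9}] r7c5 has the single candidate 9, so r7c5=9.
Step 11. [r3c9∈{6}] r3c9 is down to just 6. So r3c9=6.
Step 12. [r3c7∈{2}] nothing but 2 survives at r3c7, so r3c7=2.
Step 13. [r5c1∈{2}] only 2 remains possible at r5c1, so r5c1=2.
Step 14. [r6c3∈{4}] r6c3's peers cover all but 4, so r6c3=4.
Step 15. [r6c9∈{8}] nothing but 8 survives at r6c9 ⇒ r6c9=8.
Step 16. [r9c5∈{3,7}] across row 9, 3 lands solely at r9c5, so r9c5=3.
Step 17. [r9c1∈{7}] nothing but 7 survives at r9c1 ⇒ r9c1=7.
Step 18. [r8c7∈{6}] only 6 remains possible at r8c7, so r8c7=6.
Step 19. [r8c9∈{9}] r8c9's peers cover all but 9 ⇒ r8c9=9.
Step 20. [r2c8∈{4}] nothing but 4 survives at r2c8, so r2c8=4.
Step 21. [r3c5∈{8}] r3c5 has the single candidate 8, so r3c5=8.
Step 22. [r5c6∈{1}] r5c6 has the single candidate 1, so r5c6=1.
Step 23. [r4c1∈{8}] r4c1 has the single candidate 8 ⇒ r4c1=8.
Step 24. [r4c3∈{5}] r4c3 is down to just 5 ⇒ r4c3=5.
Step 25. [r9c8∈{8}] r9c8 has the single candidate 8 ⇒ r9c8=8.
Step 26. [r3c6∈{9}] only 9 remains possible at r3c6, so r3c6=9.
Step 27. [r6c8∈{1}] r6c8's peers cover all but 1. So r6c8=1.
Step 28. [r9c6∈{6}] r9c6's peers cover all but 6, so r9c6=6.
Step 29. [r8c4∈{1}] nothing but 1 survives at r8c4 ⇒ r8c4=1.
Step 30. [r4c5∈{4}] r4c5 has the single candidate 4 ⇒ r4c5=4.
Step 31. [r8c8∈{2}] r8c8 has the single candidate 2. So r8c8=2.
Step 32. [r1c6∈{2}] only 2 remains possible at r1c6 ⇒ r1c6=2.
Step 33. [r7c3∈{2}] r7c3's peers cover all but 2. So r7c3=2.
Step 34. [r6c2∈{6}] r6c2 is down to just 6 ⇒ r6c2=6.
Step 35. [r5c3∈{9}] r5c3 is down to just 9. So r5c3=9.
Step 36. [r8c5∈{7}] r8c5 is down to just 7. So r8c5=7.
Step 37. [r1c7∈{3}] nothing but 3 survives at r1c7, so r1c7=3.
Step 38. [r2c5∈{5}] r2c5's peers cover all but 5, so r2c5=5.

Answer: 5 4 8 6 1 2 3 9 7 / 9 2 6 7 5 3 8 4 1 / 1 3 7 4 8 9 2 5 6 / 8 1 5 3 4 7 9 6 2 / 2 7 9 8 6 1 5 3 4 / 3 6 4 9 2 5 7 1 8 / 6 8 2 5 9 4 1 7 3 / 4 5 3 1 7 8 6 2 9 / 7 9 1 2 3 6 4 8 5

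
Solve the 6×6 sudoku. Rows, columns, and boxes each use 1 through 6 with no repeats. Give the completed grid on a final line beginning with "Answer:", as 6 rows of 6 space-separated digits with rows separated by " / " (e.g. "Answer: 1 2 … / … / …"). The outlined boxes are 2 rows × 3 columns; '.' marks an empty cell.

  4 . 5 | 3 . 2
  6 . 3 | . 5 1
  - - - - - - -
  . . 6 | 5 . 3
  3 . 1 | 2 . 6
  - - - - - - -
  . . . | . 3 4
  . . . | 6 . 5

Step 1. [r5c3∈{2}] r5c3 is down to just 2, so r5c3=2.
Step 2. [r6c1∈{1}] r6c1 is down to just 1, so r6c1=1.
Step 3. [r4c5∈{4}] r4c5 has the single candidate 4. So r4c5=4.
Step 4. [r3c2∈{2,4}] row 3 places 4 nowhere but r3c2, so r3c2=4.
Step 5. [r5c1∈{5}] nothing but 5 survives at r5c1, so r5c1=5.
Step 6. [r1c2∈{1}] r1c2 has the single candidate 1 ⇒ r1c2=1.
Step 7. [r5c4∈{1}] only 1 remains possible at r5c4 ⇒ r5c4=1.
Step 8. [r6c5∈{2}] r6c5 has the single candidate 2, so r6c5=2.
Step 9. [r6c2∈{3}] r6c2 is down to just 3, so r6c2=3.
Step 10. [r2c2∈{2}] r2c2 has the single candidate 2, so r2c2=2.
Step 11. [r4c2∈{5}] r4c2 has the single candidate 5 ⇒ r4c2=5.
Step 12. [r5c2∈{6}] r5c2 has the single candidate 6, so r5c2=6.
Step 13. [r1c5∈{6}] r1c5 is down to just 6. So r1c5=6.
Step 14. [r2c4∈{4}] only 4 remains possible at r2c4. So r2c4=4.
Step 15. [r6c3∈{4}] r6c3 has the single candidate 4 ⇒ r6c3=4.
Step 16. [r3c1∈{2}] nothing but 2 survives at r3c1, so r3c1=2.
Step 17. [r3c5∈{1}] nothing but 1 survives at r3c5 ⇒ r3c5=1.

Answer: 4 1 5 3 6 2 / 6 2 3 4 5 1 / 2 4 6 5 1 3 / 3 5 1 2 4 6 / 5 6 2 1 3 4 / 1 3 4 6 2 5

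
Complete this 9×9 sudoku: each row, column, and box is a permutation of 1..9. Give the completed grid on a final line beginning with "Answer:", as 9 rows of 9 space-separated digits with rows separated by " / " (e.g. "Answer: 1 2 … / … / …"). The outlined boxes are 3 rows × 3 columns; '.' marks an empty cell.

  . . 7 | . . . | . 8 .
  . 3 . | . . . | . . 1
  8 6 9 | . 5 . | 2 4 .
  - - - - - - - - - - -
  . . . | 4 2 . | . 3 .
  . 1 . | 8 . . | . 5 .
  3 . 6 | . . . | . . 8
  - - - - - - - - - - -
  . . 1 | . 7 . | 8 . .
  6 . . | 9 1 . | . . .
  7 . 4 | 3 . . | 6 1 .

Step 1. [r6c5∈{9}] r6c5's peers cover all but 9, so r6c5=9.
Step 2. [r7c9∈{2,3,4,5,9}] 3 has one home in row 7: r7c9, so r7c9=3.
Step 3. [r3c9∈{7}] r3c9's peers cover all but 7 ⇒ r3c9=7.
Step 4. [r7c6∈{2,4,5,6}] in row 7, 4 fits only at r7c6, so r7c6=4.
Step 5. [r5c3∈{2}] only 2 remains possible at r5c3 ⇒ r5c3=2.
Step 6. [r2c3∈{5}] r2c3 is down to just 5. So r2c3=5.
Step 7. [r2c7∈{9}] r2c7's peers cover all but 9 ⇒ r2c7=9.
Step 8. [r1c6∈{1,2,3,6,9}] r1c6 is the only open cell in row 1 admitting 9, so r1c6=9.
Step 9. [r7c8∈{2,9}] in col 8, 9 fits only at r7c8. So r7c8=9.
Step 10. [r9c5∈{8}] r9c5's peers cover all but 8. So r9c5=8.
Step 11. [r7c4∈{2,5,6}] row 7 places 6 nowhere but r7c4 ⇒ r7c4=6.
Step 12. [r6c4∈{1,5,7}] in col 4, 5 fits only at r6c4. So r6c4=5.
Step 13. [r3c6∈{1,3}] in row 3, 3 fits only at r3c6. So r3c6=3.
Step 14. [r2c8∈{6}] only 6 remains possible at r2c8. So r2c8=6.
Step 15. [r9c2∈{2,5,9}] 9 has one home in row 9: r9c2, so r9c2=9.
Step 16. [r1c9∈{5}] r1c9 is down to just 5, so r1c9=5.
Step 17. [r8c7∈{4,5,7}] across col 7, 5 lands solely at r8c7 ⇒ r8c7=5.
Step 18. [r8c6∈{2}] r8c6 has the single candidate 2 ⇒ r8c6=2.
Step 19. [r1c1∈{1,2,4}] across col 1, 1 lands solely at r1c1 ⇒ r1c1=1.
Step 20. [r1c5∈{4,6}] r1c5 is the only open cell in row 1 admitting 6. So r1c5=6.
Step 21. [r1c2∈{2,4}] across row 1, 4 lands solely at r1c2, so r1c2=4.
Step 22. [r6c2∈{7}] r6c2 has the single candidate 7 ⇒ r6c2=7.
Step 23. [r5c1∈{4,9}] col 1 places 4 nowhere but r5c1, so r5c1=4.
Step 24. [r2c1∈{2}] r2c1's peers cover all but 2, so r2c1=2.
Step 25. [r5c9∈{6,9}] in row 5, 9 fits only at r5c9. So r5c9=9.
Step 26. [r5c6∈{6,7}] 6 has one home in row 5: r5c6, so r5c6=6.
Step 27. [r4c6∈{1,7}] box 5 places 7 nowhere but r4c6. So r4c6=7.
Step 28. [r8c2∈{8}] only 8 remains possible at r8c2, so r8c2=8.
Step 29. [r4c2∈{5}] only 5 remains possible at r4c2, so r4c2=5.
Step 30. [r6c6∈{1}] r6c6 has the single candidate 1. So r6c6=1.
Step 31. [r5c7∈{7}] r5c7 has the single candidate 7 ⇒ r5c7=7.
Step 32. [r2c5∈{4}] r2c5's peers cover all but 4 ⇒ r2c5=4.
Step 33. [r7c2∈{2}] nothing but 2 survives at r7c2. So r7c2=2.
Step 34. [r9c9∈{2}] nothing but 2 survives at r9c9 ⇒ r9c9=2.
Step 35. [r4c1∈{9}] nothing but 9 survives at r4c1, so r4c1=9.
Step 36. [r8c3∈{3}] r8c3 is down to just 3. So r8c3=3.
Step 37. [r4c9∈{6}] r4c9 has the single candidate 6, so r4c9=6.
Step 38. [r3c4∈{1}] nothing but 1 survives at r3c4 ⇒ r3c4=1.
Step 39. [r8c8∈{7}] r8c8 has the single candidate 7, so r8c8=7.
Step 40. [r1c4∈{2}] r1c4 is down to just 2 ⇒ r1c4=2.
Step 41. [r7c1∈{5}] only 5 remains possible at r7c1, so r7c1=5.
Step 42. [r4c7∈{1}] r4c7 has the single candidate 1, so r4c7=1.
Step 43. [r6c7∈{4}] r6c7's peers cover all but 4 ⇒ r6c7=4.
Step 44. [r9c6∈{5}] only 5 remains possible at r9c6 ⇒ r9c6=5.
Step 45. [r4c3∈{8}] nothing but 8 survives at r4c3. So r4c3=8.
Step 46. [r2c4∈{7}] nothing but 7 survives at r2c4, so r2c4=7.
Step 47. [r2c6∈{8}] nothing but 8 survives at r2c6. So r2c6=8.
Step 48. [r1c7∈{3}] nothing but 3 survives at r1c7. So r1c7=3.
Step 49. [r5c5∈{3}] r5c5's peers cover all but 3 ⇒ r5c5=3.
Step 50. [r8c9∈{4}] r8c9 has the single candidate 4, so r8c9=4.
Step 51. [r6c8∈{2}] r6c8's peers cover all but 2, so r6c8=2.

Answer: 1 4 7 2 6 9 3 8 5 / 2 3 5 7 4 8 9 6 1 / 8 6 9 1 5 3 2 4 7 / 9 5 8 4 2 7 1 3 6 / 4 1 2 8 3 6 7 5 9 / 3 7 6 5 9 1 4 2 8 / 5 2 1 6 7 4 8 9 3 / 6 8 3 9 1 2 5 7 4 / 7 9 4 3 8 5 6 1 2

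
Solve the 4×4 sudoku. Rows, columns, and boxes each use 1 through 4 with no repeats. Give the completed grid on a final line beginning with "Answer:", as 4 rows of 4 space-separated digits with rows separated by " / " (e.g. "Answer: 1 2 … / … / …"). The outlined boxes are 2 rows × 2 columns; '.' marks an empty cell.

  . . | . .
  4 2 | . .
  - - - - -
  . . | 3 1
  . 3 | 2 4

Step 1. [r1c2∈{1}] nothing but 1 survives at r1c2. So r1c2=1.
Step 2. [r2c4∈{3}] only 3 remains possible at r2c4. So r2c4=3.
Step 3. [r3c1∈{2}] only 2 remains possible at r3c1. So r3c1=2.
Step 4. [r4c1∈{1}] nothing but 1 survives at r4c1 ⇒ r4c1=1.
Step 5. [r1c3∈{4}] r1c3 is down to just 4. So r1c3=4.
Step 6. [r1c4∈{2}] r1c4's peers cover all but 2. So r1c4=2.
Step 7. [r2c3∈{1}] only 1 remains possible at r2c3, so r2c3=1.
Step 8. [r1c1∈{3}] only 3 remains possible at r1c1 ⇒ r1c1=3.
Step 9. [r3c2∈{4}] r3c2 is down to just 4, so r3c2=4.

Answer: 3 1 4 2 / 4 2 1 3 / 2 4 3 1 / 1 3 2 4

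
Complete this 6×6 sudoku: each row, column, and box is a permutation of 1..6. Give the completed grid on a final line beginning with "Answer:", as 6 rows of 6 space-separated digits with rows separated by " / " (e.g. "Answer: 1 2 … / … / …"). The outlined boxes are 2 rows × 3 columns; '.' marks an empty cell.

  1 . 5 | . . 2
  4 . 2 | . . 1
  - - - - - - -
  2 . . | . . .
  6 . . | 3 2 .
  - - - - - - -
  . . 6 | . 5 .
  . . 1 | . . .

Step 1. [r4c3∈{4}] r4c3 is down to just 4 ⇒ r4c3=4.
Step 2. [r5c1∈{3}] nothing but 3 survives at r5c1 ⇒ r5c1=3.
Step 3. [r5c6∈{4}] nothing but 4 survives at r5c6, so r5c6=4.
Step 4. [r3c5∈{1,4,6}] col 5 places 1 nowhere but r3c5 ⇒ r3c5=1.
Step 5. [r1c5∈{3,4,6}] 4 has one home in col 5: r1c5 ⇒ r1c5=4.
Step 6. [r1c4∈{6}] r1c4's peers cover all but 6 ⇒ r1c4=6.
Step 7. [r4c6∈{5}] only 5 remains possible at r4c6. So r4c6=5.
Step 8. [r6c4∈{2}] r6c4's peers cover all but 2, so r6c4=2.
Step 9. [r2c5∈{3}] r2c5's peers cover all but 3 ⇒ r2c5=3.
Step 10. [r3c2∈{3,5}] across row 3, 5 lands solely at r3c2, so r3c2=5.
Step 11. [r6c5∈{6}] only 6 remains possible at r6c5 ⇒ r6c5=6.
Step 12. [r5c2∈{2}] r5c2's peers cover all but 2. So r5c2=2.
Step 13. [r3c3∈{3}] only 3 remains possible at r3c3, so r3c3=3.
Step 14. [r5c4∈{1}] nothing but 1 survives at r5c4 ⇒ r5c4=1.
Step 15. [r2c2∈{6}] only 6 remains possible at r2c2. So r2c2=6.
Step 16. [r3c6∈{6}] only 6 remains possible at r3c6, so r3c6=6.
Step 17. [r6c2∈{4}] r6c2 has the single candidate 4 ⇒ r6c2=4.
Step 18. [r1c2∈{3}] r1c2 is down to just 3, so r1c2=3.
Step 19. [r6c1∈{5}] r6c1 is down to just 5 ⇒ r6c1=5.
Step 20. [r4c2∈{1}] only 1 remains possible at r4c2, so r4c2=1.
Step 21. [r3c4∈{4}] only 4 remains possible at r3c4 ⇒ r3c4=4.
Step 22. [r6c6∈{3}] r6c6's peers cover all but 3, so r6c6=3.
Step 23. [r2c4∈{5}] only 5 remains possible at r2c4, so r2c4=5.

Answer: 1 3 5 6 4 2 / 4 6 2 5 3 1 / 2 5 3 4 1 6 / 6 1 4 3 2 5 / 3 2 6 1 5 4 / 5 4 1 2 6 3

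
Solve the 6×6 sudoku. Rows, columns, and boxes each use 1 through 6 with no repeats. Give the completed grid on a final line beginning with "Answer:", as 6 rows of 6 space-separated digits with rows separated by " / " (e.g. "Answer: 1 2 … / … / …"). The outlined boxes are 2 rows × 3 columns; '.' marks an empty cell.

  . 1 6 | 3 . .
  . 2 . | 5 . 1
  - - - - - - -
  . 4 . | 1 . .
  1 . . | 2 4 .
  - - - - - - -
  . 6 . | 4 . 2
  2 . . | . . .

Step 1. [r4c6∈{3,5,6}] across row 4, 6 lands solely at r4c6, so r4c6=6.
Step 2. [r6c3∈{1,3,4,5}] r6c3 is the only open cell in row 6 admitting 4. So r6c3=4.
Step 3. [r2c3∈{3}] r2c3 has the single candidate 3. So r2c3=3.
Step 4. [r6c5∈{1,3,5,6}] across row 6, 1 lands solely at r6c5, so r6c5=1.
Step 5. [r4c3∈{5}] nothing but 5 survives at r4c3, so r4c3=5.
Step 6. [r6c2∈{3,5}] in col 2, 5 fits only at r6c2 ⇒ r6c2=5.
Step 7. [r6c6∈{3}] r6c6 has the single candidate 3 ⇒ r6c6=3.
Step 8. [r3c5∈{3,5}] r3c5 is the only open cell in col 5 admitting 3, so r3c5=3.
Step 9. [r2c1∈{4}] nothing but 4 survives at r2c1, so r2c1=4.
Step 10. [r5c5∈{5}] nothing but 5 survives at r5c5. So r5c5=5.
Step 11. [r5c3∈{1}] r5c3 has the single candidate 1, so r5c3=1.
Step 12. [r6c4∈{6}] only 6 remains possible at r6c4. So r6c4=6.
Step 13. [r5c1∈{3}] r5c1 has the single candidate 3. So r5c1=3.
Step 14. [r4c2∈{3}] nothing but 3 survives at r4c2, so r4c2=3.
Step 15. [r1c5∈{2}] only 2 remains possible at r1c5, so r1c5=2.
Step 16. [r1c6∈{4}] r1c6 is down to just 4. So r1c6=4.
Step 17. [r2c5∈{6}] r2c5 is down to just 6, so r2c5=6.
Step 18. [r1c1∈{5}] only 5 remains possible at r1c1. So r1c1=5.
Step 19. [r3c1∈{6}] r3c1's peers cover all but 6 ⇒ r3c1=6.
Step 20. [r3c3∈{2}] r3c3's peers cover all but 2 ⇒ r3c3=2.
Step 21. [r3c6∈{5}] r3c6 has the single candidate 5 ⇒ r3c6=5.

Answer: 5 1 6 3 2 4 / 4 2 3 5 6 1 / 6 4 2 1 3 5 / 1 3 5 2 4 6 / 3 6 1 4 5 2 / 2 5 4 6 1 3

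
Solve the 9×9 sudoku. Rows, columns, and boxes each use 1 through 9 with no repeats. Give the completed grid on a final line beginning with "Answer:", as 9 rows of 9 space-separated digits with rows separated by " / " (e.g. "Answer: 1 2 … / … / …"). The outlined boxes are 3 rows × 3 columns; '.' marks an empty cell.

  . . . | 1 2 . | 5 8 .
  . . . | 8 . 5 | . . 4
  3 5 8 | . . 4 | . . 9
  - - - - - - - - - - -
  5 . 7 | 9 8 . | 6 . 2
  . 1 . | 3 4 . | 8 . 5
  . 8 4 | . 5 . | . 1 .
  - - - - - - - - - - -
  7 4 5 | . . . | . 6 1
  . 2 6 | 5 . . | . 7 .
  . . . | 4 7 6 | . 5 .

Step 1. [r1c3∈{9}] nothing but 9 survives at r1c3, so r1c3=9.
Step 2. [r5c1∈{2,6,9}] row 5 places 6 nowhere but r5c1. So r5c1=6.
Step 3. [r9c7∈{2,3,9}] row 9 places 2 nowhere but r9c7 ⇒ r9c7=2.
Step 4. [r5c6∈{2,7}] across row 5, 7 lands solely at r5c6. So r5c6=7.
Step 5. [r1c6∈{3}] r1c6's peers cover all but 3, so r1c6=3.
Step 6. [r8c5∈{1,3,9}] across col 5, 1 lands solely at r8c5 ⇒ r8c5=1.
Step 7. [r6c1∈{2,9}] box 4 places 9 nowhere but r6c1. So r6c1=9.
Step 8. [r8c1∈{8}] r8c1 is down to just 8. So r8c1=8.
Step 9. [r8c9∈{3}] r8c9 is down to just 3 ⇒ r8c9=3.
Step 10. [r7c7∈{9}] only 9 remains possible at r7c7. So r7c7=9.
Step 11. [r6c7∈{3,7}] 3 has one home in row 6: r6c7 ⇒ r6c7=3.
Step 12. [r2c1∈{1,2}] r2c1 is the only open cell in col 1 admitting 2 ⇒ r2c1=2.
Step 13. [r2c3∈{1}] nothing but 1 survives at r2c3 ⇒ r2c3=1.
Step 14. [r2c7∈{7}] r2c7 is down to just 7 ⇒ r2c7=7.
Step 15. [r3c5∈{6}] r3c5's peers cover all but 6. So r3c5=6.
Step 16. [r6c6∈{2}] only 2 remains possible at r6c6 ⇒ r6c6=2.
Step 17. [r4c2∈{3}] only 3 remains possible at r4c2. So r4c2=3.
Step 18. [r2c2∈{6}] r2c2 has the single candidate 6 ⇒ r2c2=6.
Step 19. [r2c5∈{9}] r2c5 is down to just 9. So r2c5=9.
Step 20. [r5c3∈{2}] nothing but 2 survives at r5c3, so r5c3=2.
Step 21. [r1c1∈{4}] only 4 remains possible at r1c1 ⇒ r1c1=4.
Step 22. [r9c3∈{3}] nothing but 3 survives at r9c3, so r9c3=3.
Step 23. [r4c8∈{4}] r4c8 has the single candidate 4, so r4c8=4.
Step 24. [r3c7∈{1}] nothing but 1 survives at r3c7 ⇒ r3c7=1.
Step 25. [r7c5∈{3}] r7c5 is down to just 3 ⇒ r7c5=3.
Step 26. [r7c4∈{2}] r7c4 is down to just 2 ⇒ r7c4=2.
Step 27. [r5c8∈{9}] r5c8 is down to just 9, so r5c8=9.
Step 28. [r6c4∈{6}] r6c4's peers cover all but 6. So r6c4=6.
Step 29. [r9c2∈{9}] r9c2 has the single candidate 9, so r9c2=9.
Step 30. [r3c4∈{7}] r3c4 is down to just 7 ⇒ r3c4=7.
Step 31. [r8c6∈{9}] r8c6's peers cover all but 9, so r8c6=9.
Step 32. [r9c9∈{8}] only 8 remains possible at r9c9, so r9c9=8.
Step 33. [r2c8∈{3}] r2c8 has the single candidate 3. So r2c8=3.
Step 34. [r1c2∈{7}] r1c2 is down to just 7 ⇒ r1c2=7.
Step 35. [r4c6∈{1}] nothing but 1 survives at r4c6 ⇒ r4c6=1.
Step 36. [r3c8∈{2}] nothing but 2 survives at r3c8. So r3c8=2.
Step 37. [r8c7∈{4}] r8c7 is down to just 4, so r8c7=4.
Step 38. [r6c9∈{7}] r6c9 has the single candidate 7 ⇒ r6c9=7.
Step 39. [r9c1∈{1}] r9c1 has the single candidate 1, so r9c1=1.
Step 40. [r7c6∈{8}] r7c6's peers cover all but 8 ⇒ r7c6=8.
Step 41. [r1c9∈{6}] only 6 remains possible at r1c9 ⇒ r1c9=6.

Answer: 4 7 9 1 2 3 5 8 6 / 2 6 1 8 9 5 7 3 4 / 3 5 8 7 6 4 1 2 9 / 5 3 7 9 8 1 6 4 2 / 6 1 2 3 4 7 8 9 5 / 9 8 4 6 5 2 3 1 7 / 7 4 5 2 3 8 9 6 1 / 8 2 6 5 1 9 4 7 3 / 1 9 3 4 7 6 2 5 8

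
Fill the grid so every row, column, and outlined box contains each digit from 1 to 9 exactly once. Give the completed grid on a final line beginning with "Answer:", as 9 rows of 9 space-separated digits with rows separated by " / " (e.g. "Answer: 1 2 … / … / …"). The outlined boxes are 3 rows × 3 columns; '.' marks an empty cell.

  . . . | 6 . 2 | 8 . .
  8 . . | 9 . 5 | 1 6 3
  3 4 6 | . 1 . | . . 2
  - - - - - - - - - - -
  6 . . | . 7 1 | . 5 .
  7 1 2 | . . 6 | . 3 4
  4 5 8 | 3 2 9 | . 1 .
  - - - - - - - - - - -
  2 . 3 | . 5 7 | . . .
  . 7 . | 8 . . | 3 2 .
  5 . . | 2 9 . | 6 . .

Step 1. [r1c2∈{9}] r1c2's peers cover all but 9 ⇒ r1c2=9.
Step 2. [r1c8∈{4,7}] across box 3, 4 lands solely at r1c8 ⇒ r1c8=4.
Step 3. [r5c7∈{9}] r5c7's peers cover all but 9. So r5c7=9.
Step 4. [r8c6∈{4}] only 4 remains possible at r8c6, so r8c6=4.
Step 5. [r1c3∈{1,5,7}] across col 3, 5 lands solely at r1c3, so r1c3=5.
Step 6. [r1c9∈{7}] only 7 remains possible at r1c9 ⇒ r1c9=7.
Step 7. [r8c1∈{1,9}] in col 1, 9 fits only at r8c1 ⇒ r8c1=9.
Step 8. [r9c2∈{8}] only 8 remains possible at r9c2 ⇒ r9c2=8.
Step 9. [r7c9∈{1,8,9}] in col 9, 9 fits only at r7c9, so r7c9=9.
Step 10. [r8c3∈{1}] r8c3's peers cover all but 1. So r8c3=1.
Step 11. [r9c8∈{7}] r9c8's peers cover all but 7 ⇒ r9c8=7.
Step 12. [r8c5∈{6}] r8c5 is down to just 6. So r8c5=6.
Step 13. [r9c9∈{1}] r9c9 is down to just 1 ⇒ r9c9=1.
Step 14. [r4c3∈{9}] r4c3 is down to just 9. So r4c3=9.
Step 15. [r9c3∈{4}] r9c3 is down to just 4, so r9c3=4.
Step 16. [r6c9∈{6}] r6c9 has the single candidate 6. So r6c9=6.
Step 17. [r3c6∈{8}] r3c6 has the single candidate 8. So r3c6=8.
Step 18. [r2c3∈{7}] only 7 remains possible at r2c3, so r2c3=7.
Step 19. [r3c7∈{5}] r3c7 is down to just 5 ⇒ r3c7=5.
Step 20. [r7c4∈{1}] nothing but 1 survives at r7c4 ⇒ r7c4=1.
Step 21. [r4c2∈{3}] r4c2's peers cover all but 3. So r4c2=3.
Step 22. [r3c8∈{9}] only 9 remains possible at r3c8, so r3c8=9.
Step 23. [r2c5∈{4}] only 4 remains possible at r2c5. So r2c5=4.
Step 24. [r6c7∈{7}] nothing but 7 survives at r6c7, so r6c7=7.
Step 25. [r4c7∈{2}] r4c7's peers cover all but 2 ⇒ r4c7=2.
Step 26. [r9c6∈{3}] r9c6 has the single candidate 3. So r9c6=3.
Step 27. [r5c4∈{5}] only 5 remains possible at r5c4, so r5c4=5.
Step 28. [r2c2∈{2}] nothing but 2 survives at r2c2, so r2c2=2.
Step 29. [r7c7∈{4}] r7c7 is down to just 4, so r7c7=4.
Step 30. [r3c4∈{7}] only 7 remains possible at r3c4 ⇒ r3c4=7.
Step 31. [r8c9∈{5}] nothing but 5 survives at r8c9, so r8c9=5.
Step 32. [r5c5∈{8}] nothing but 8 survives at r5c5, so r5c5=8.
Step 33. [r4c9∈{8}] only 8 remains possible at r4c9 ⇒ r4c9=8.
Step 34. [r1c1∈{1}] only 1 remains possible at r1c1 ⇒ r1c1=1.
Step 35. [r1c5∈{3}] r1c5's peers cover all but 3. So r1c5=3.
Step 36. [r7c2∈{6}] only 6 remains possible at r7c2. So r7c2=6.
Step 37. [r7c8∈{8}] r7c8 has the single candidate 8 ⇒ r7c8=8.
Step 38. [r4c4∈{4}] r4c4 has the single candidate 4. So r4c4=4.

Answer: 1 9 5 6 3 2 8 4 7 / 8 2 7 9 4 5 1 6 3 / 3 4 6 7 1 8 5 9 2 / 6 3 9 4 7 1 2 5 8 / 7 1 2 5 8 6 9 3 4 / 4 5 8 3 2 9 7 1 6 / 2 6 3 1 5 7 4 8 9 / 9 7 1 8 6 4 3 2 5 / 5 8 4 2 9 3 6 7 1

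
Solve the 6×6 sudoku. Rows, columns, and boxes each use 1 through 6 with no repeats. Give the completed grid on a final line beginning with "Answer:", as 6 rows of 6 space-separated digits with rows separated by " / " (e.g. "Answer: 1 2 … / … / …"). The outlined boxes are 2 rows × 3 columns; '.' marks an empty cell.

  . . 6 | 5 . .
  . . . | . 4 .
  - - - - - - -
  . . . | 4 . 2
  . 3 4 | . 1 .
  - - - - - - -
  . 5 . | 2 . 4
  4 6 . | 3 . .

Step 1. [r2c4∈{1,6}] across col 4, 1 lands solely at r2c4. So r2c4=1.
Step 2. [r4c1∈{2,5,6}] row 4 places 2 nowhere but r4c1 ⇒ r4c1=2.
Step 3. [r3c1∈{1,5,6}] 6 has one home in col 1: r3c1, so r3c1=6.
Step 4. [r4c6∈{5,6}] 5 has one home in row 4: r4c6 ⇒ r4c6=5.
Step 5. [r1c6∈{3}] r1c6 is down to just 3 ⇒ r1c6=3.
Step 6. [r6c3∈{1,2}] in row 6, 2 fits only at r6c3 ⇒ r6c3=2.
Step 7. [r3c2∈{1}] r3c2 is down to just 1. So r3c2=1.
Step 8. [r2c1∈{3,5}] col 1 places 5 nowhere but r2c1, so r2c1=5.
Step 9. [r5c1∈{1,3}] in col 1, 3 fits only at r5c1. So r5c1=3.
Step 10. [r1c2∈{2,4}] row 1 places 4 nowhere but r1c2, so r1c2=4.
Step 11. [r4c4∈{6}] only 6 remains possible at r4c4, so r4c4=6.
Step 12. [r6c5∈{5}] nothing but 5 survives at r6c5, so r6c5=5.
Step 13. [r2c6∈{6}] r2c6 is down to just 6, so r2c6=6.
Step 14. [r3c5∈{3}] r3c5 has the single candidate 3. So r3c5=3.
Step 15. [r5c5∈{6}] nothing but 6 survives at r5c5 ⇒ r5c5=6.
Step 16. [r1c1∈{1}] r1c1 is down to just 1 ⇒ r1c1=1.
Step 17. [r2c3∈{3}] r2c3's peers cover all but 3 ⇒ r2c3=3.
Step 18. [r3c3∈{5}] only 5 remains possible at r3c3, so r3c3=5.
Step 19. [r6c6∈{1}] r6c6 has the single candidate 1, so r6c6=1.
Step 20. [r2c2∈{2}] only 2 remains possible at r2c2. So r2c2=2.
Step 21. [r1c5∈{2}] r1c5 is down to just 2 ⇒ r1c5=2.
Step 22. [r5c3∈{1}] nothing but 1 survives at r5c3. So r5c3=1.

Answer: 1 4 6 5 2 3 / 5 2 3 1 4 6 / 6 1 5 4 3 2 / 2 3 4 6 1 5 / 3 5 1 2 6 4 / 4 6 2 3 5 1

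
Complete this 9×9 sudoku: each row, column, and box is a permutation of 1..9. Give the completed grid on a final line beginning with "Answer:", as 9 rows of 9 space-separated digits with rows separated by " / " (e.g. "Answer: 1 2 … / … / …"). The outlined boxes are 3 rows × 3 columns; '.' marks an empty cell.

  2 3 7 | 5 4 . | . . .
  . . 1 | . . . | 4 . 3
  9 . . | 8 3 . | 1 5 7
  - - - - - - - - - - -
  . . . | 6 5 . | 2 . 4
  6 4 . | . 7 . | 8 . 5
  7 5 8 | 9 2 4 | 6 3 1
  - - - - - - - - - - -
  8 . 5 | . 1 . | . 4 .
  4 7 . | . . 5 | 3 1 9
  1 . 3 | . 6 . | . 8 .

Step 1. [r8c4∈{2}] r8c4's peers cover all but 2 ⇒ r8c4=2.
Step 2. [r3c2∈{6}] only 6 remains possible at r3c2, so r3c2=6.
Step 3. [r5c8∈{9}] r5c8 has the single candidate 9, so r5c8=9.
Step 4. [r1c6∈{1,6,9}] row 1 places 1 nowhere but r1c6 ⇒ r1c6=1.
Step 5. [r2c6∈{2,6,7,9}] 6 has one home in col 6: r2c6. So r2c6=6.
Step 6. [r7c7∈{7}] r7c7's peers cover all but 7. So r7c7=7.
Step 7. [r5c6∈{3}] nothing but 3 survives at r5c6. So r5c6=3.
Step 8. [r9c9∈{2}] r9c9 is down to just 2. So r9c9=2.
Step 9. [r9c2∈{9}] nothing but 9 survives at r9c2 ⇒ r9c2=9.
Step 10. [r9c4∈{4,7}] row 9 places 4 nowhere but r9c4. So r9c4=4.
Step 11. [r1c8∈{6}] nothing but 6 survives at r1c8, so r1c8=6.
Step 12. [r2c5∈{9}] r2c5 is down to just 9. So r2c5=9.
Step 13. [r4c1∈{3}] r4c1 has the single candidate 3, so r4c1=3.
Step 14. [r4c2∈{1}] r4c2's peers cover all but 1, so r4c2=1.
Step 15. [r7c4∈{3}] r7c4 is down to just 3. So r7c4=3.
Step 16. [r1c7∈{9}] r1c7 is down to just 9, so r1c7=9.
Step 17. [r2c2∈{8}] nothing but 8 survives at r2c2. So r2c2=8.
Step 18. [r4c8∈{7}] only 7 remains possible at r4c8, so r4c8=7.
Step 19. [r2c1∈{5}] r2c1 has the single candidate 5 ⇒ r2c1=5.
Step 20. [r2c4∈{7}] only 7 remains possible at r2c4. So r2c4=7.
Step 21. [r2c8∈{2}] nothing but 2 survives at r2c8, so r2c8=2.
Step 22. [r7c2∈{2}] r7c2's peers cover all but 2. So r7c2=2.
Step 23. [r9c6∈{7}] r9c6 is down to just 7. So r9c6=7.
Step 24. [r3c6∈{2}] nothing but 2 survives at r3c6 ⇒ r3c6=2.
Step 25. [r8c5∈{8}] only 8 remains possible at r8c5. So r8c5=8.
Step 26. [r7c9∈{6}] r7c9 has the single candidate 6, so r7c9=6.
Step 27. [r9c7∈{5}] r9c7's peers cover all but 5, so r9c7=5.
Step 28. [r4c6∈{8}] r4c6's peers cover all but 8, so r4c6=8.
Step 29. [r4c3∈{9}] only 9 remains possible at r4c3. So r4c3=9.
Step 30. [r8c3∈{6}] r8c3 has the single candidate 6. So r8c3=6.
Step 31. [r7c6∈{9}] r7c6 has the single candidate 9. So r7c6=9.
Step 32. [r5c3∈{2}] nothing but 2 survives at r5c3 ⇒ r5c3=2.
Step 33. [r3c3∈{4}] only 4 remains possible at r3c3 ⇒ r3c3=4.
Step 34. [r1c9∈{8}] r1c9 has the single candidate 8. So r1c9=8.
Step 35. [r5c4∈{1}] r5c4 is down to just 1 ⇒ r5c4=1.

Answer: 2 3 7 5 4 1 9 6 8 / 5 8 1 7 9 6 4 2 3 / 9 6 4 8 3 2 1 5 7 / 3 1 9 6 5 8 2 7 4 / 6 4 2 1 7 3 8 9 5 / 7 5 8 9 2 4 6 3 1 / 8 2 5 3 1 9 7 4 6 / 4 7 6 2 8 5 3 1 9 / 1 9 3 4 6 7 5 8 2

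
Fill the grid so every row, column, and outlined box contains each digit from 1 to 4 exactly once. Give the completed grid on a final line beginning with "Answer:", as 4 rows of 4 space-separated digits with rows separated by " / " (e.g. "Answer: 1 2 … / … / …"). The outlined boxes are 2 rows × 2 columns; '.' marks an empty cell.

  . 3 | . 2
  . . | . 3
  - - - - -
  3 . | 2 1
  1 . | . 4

Step 1. [r1c1∈{4}] r1c1 is down to just 4. So r1c1=4.
Step 2. [r2c2∈{1,2}] col 2 places 1 nowhere but r2c2 ⇒ r2c2=1.
Step 3. [r4c2∈{2}] r4c2 has the single candidate 2 ⇒ r4c2=2.
Step 4. [r2c3∈{4}] r2c3's peers cover all but 4 ⇒ r2c3=4.
Step 5. [r1c3∈{1}] r1c3's peers cover all but 1. So r1c3=1.
Step 6. [r2c1∈{2}] r2c1 is down to just 2. So r2c1=2.
Step 7. [r3c2∈{4}] r3c2 is down to just 4. So r3c2=4.
Step 8. [r4c3∈{3}] only 3 remains possible at r4c3. So r4c3=3.

Answer: 4 3 1 2 / 2 1 4 3 / 3 4 2 1 / 1 2 3 4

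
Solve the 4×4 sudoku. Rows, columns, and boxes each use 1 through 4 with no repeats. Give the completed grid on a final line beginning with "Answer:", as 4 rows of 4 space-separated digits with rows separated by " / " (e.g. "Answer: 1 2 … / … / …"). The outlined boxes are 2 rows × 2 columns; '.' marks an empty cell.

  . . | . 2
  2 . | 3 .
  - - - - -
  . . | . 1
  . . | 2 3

Step 1. [r2c2∈{1,4}] r2c2 is the only open cell in row 2 admitting 1 ⇒ r2c2=1.
Step 2. [r4c2∈{4}] r4c2's peers cover all but 4, so r4c2=4.
Step 3. [r1c2∈{3}] only 3 remains possible at r1c2, so r1c2=3.
Step 4. [r2c4∈{4}] r2c4's peers cover all but 4, so r2c4=4.
Step 5. [r3c2∈{2}] r3c2 is down to just 2 ⇒ r3c2=2.
Step 6. [r1c3∈{1}] r1c3 has the single candidate 1 ⇒ r1c3=1.
Step 7. [r3c1∈{3}] only 3 remains possible at r3c1 ⇒ r3c1=3.
Step 8. [r1c1∈{4}] only 4 remains possible at r1c1. So r1c1=4.
Step 9. [r4c1∈{1}] r4c1 has the single candidate 1. So r4c1=1.
Step 10. [r3c3∈{4}] only 4 remains possible at r3c3 ⇒ r3c3=4.

Answer: 4 3 1 2 / 2 1 3 4 / 3 2 4 1 / 1 4 2 3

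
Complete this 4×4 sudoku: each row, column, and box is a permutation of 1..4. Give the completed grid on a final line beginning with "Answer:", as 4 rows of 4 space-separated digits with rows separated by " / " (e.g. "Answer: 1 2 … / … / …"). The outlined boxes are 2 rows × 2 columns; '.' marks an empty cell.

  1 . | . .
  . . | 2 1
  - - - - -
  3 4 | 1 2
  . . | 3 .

Step 1. [r1c2∈{2,3}] r1c2 is the only open cell in row 1 admitting 2 ⇒ r1c2=2.
Step 2. [r1c3∈{4}] only 4 remains possible at r1c3. So r1c3=4.
Step 3. [r2c1∈{4}] r2c1 is down to just 4, so r2c1=4.
Step 4. [r1c4∈{3}] r1c4's peers cover all but 3. So r1c4=3.
Step 5. [r2c2∈{3}] r2c2 has the single candidate 3 ⇒ r2c2=3.
Step 6. [r4c2∈{1}] nothing but 1 survives at r4c2, so r4c2=1.
Step 7. [r4c1∈{2}] nothing but 2 survives at r4c1. So r4c1=2.
Step 8. [r4c4∈{4}] r4c4 has the single candidate 4, so r4c4=4.

Answer: 1 2 4 3 / 4 3 2 1 / 3 4 1 2 / 2 1 3 4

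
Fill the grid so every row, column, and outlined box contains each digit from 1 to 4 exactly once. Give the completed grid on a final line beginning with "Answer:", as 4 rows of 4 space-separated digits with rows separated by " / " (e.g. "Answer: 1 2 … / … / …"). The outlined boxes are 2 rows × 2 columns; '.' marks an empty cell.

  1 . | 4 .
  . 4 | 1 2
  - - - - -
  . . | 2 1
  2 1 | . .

Step 1. [r2c1∈{3}] r2c1's peers cover all but 3. So r2c1=3.
Step 2. [r4c3∈{3}] r4c3 has the single candidate 3. So r4c3=3.
Step 3. [r1c4∈{3}] nothing but 3 survives at r1c4. So r1c4=3.
Step 4. [r1c2∈{2}] only 2 remains possible at r1c2, so r1c2=2.
Step 5. [r4c4∈{4}] nothing but 4 survives at r4c4, so r4c4=4.
Step 6. [r3c1∈{4}] r3c1 has the single candidate 4 ⇒ r3c1=4.
Step 7. [r3c2∈{3}] r3c2's peers cover all but 3. So r3c2=3.

Answer: 1 2 4 3 / 3 4 1 2 / 4 3 2 1 / 2 1 3 4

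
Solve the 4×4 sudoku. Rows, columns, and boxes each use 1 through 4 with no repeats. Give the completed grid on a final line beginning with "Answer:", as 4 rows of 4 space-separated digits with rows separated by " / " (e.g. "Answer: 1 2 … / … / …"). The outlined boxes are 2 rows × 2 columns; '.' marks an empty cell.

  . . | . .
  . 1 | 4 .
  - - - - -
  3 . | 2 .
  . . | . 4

Step 1. [r2c1∈{2}] r2c1 is down to just 2, so r2c1=2.
Step 2. [r1c2∈{3,4}] col 2 places 3 nowhere but r1c2. So r1c2=3.
Step 3. [r3c4∈{1}] r3c4 is down to just 1 ⇒ r3c4=1.
Step 4. [r4c2∈{2}] nothing but 2 survives at r4c2, so r4c2=2.
Step 5. [r1c4∈{2}] nothing but 2 survives at r1c4. So r1c4=2.
Step 6. [r1c3∈{1}] r1c3 has the single candidate 1 ⇒ r1c3=1.
Step 7. [r2c4∈{3}] only 3 remains possible at r2c4 ⇒ r2c4=3.
Step 8. [r3c2∈{4}] nothing but 4 survives at r3c2 ⇒ r3c2=4.
Step 9. [r4c1∈{1}] nothing but 1 survives at r4c1 ⇒ r4c1=1.
Step 10. [r4c3∈{3}] nothing but 3 survives at r4c3. So r4c3=3.
Step 11. [r1c1∈{4}] nothing but 4 survives at r1c1 ⇒ r1c1=4.

Answer: 4 3 1 2 / 2 1 4 3 / 3 4 2 1 / 1 2 3 4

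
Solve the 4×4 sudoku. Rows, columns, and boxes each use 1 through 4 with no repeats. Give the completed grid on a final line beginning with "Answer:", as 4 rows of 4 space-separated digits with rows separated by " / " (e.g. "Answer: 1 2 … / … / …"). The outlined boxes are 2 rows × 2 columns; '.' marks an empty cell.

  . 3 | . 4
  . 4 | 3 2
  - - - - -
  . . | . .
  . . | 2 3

Step 1. [r2c1∈{1}] r2c1 is down to just 1 ⇒ r2c1=1.
Step 2. [r3c1∈{2,3,4}] row 3 places 3 nowhere but r3c1 ⇒ r3c1=3.
Step 3. [r3c4∈{1}] r3c4 is down to just 1, so r3c4=1.
Step 4. [r1c3∈{1}] r1c3's peers cover all but 1, so r1c3=1.
Step 5. [r4c1∈{4}] r4c1 is down to just 4. So r4c1=4.
Step 6. [r4c2∈{1}] only 1 remains possible at r4c2. So r4c2=1.
Step 7. [r3c2∈{2}] only 2 remains possible at r3c2 ⇒ r3c2=2.
Step 8. [r1c1∈{2}] r1c1 has the single candidate 2, so r1c1=2.
Step 9. [r3c3∈{4}] only 4 remains possible at r3c3 ⇒ r3c3=4.

Answer: 2 3 1 4 / 1 4 3 2 / 3 2 4 1 / 4 1 2 3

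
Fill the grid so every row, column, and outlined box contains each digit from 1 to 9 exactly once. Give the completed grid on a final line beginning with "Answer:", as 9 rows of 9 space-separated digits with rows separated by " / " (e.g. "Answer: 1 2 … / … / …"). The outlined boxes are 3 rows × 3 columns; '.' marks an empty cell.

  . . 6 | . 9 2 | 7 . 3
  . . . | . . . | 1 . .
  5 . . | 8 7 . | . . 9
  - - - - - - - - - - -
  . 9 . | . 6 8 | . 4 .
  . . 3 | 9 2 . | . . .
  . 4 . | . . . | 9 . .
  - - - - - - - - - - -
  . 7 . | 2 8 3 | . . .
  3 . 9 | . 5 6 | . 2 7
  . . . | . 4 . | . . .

Step 1. [r6c5∈{1,3}] r6c5 is the only open cell in col 5 admitting 1, so r6c5=1.
Step 2. [r3c8∈{6}] r3c8 has the single candidate 6. So r3c8=6.
Step 3. [r8c4∈{1}] r8c4's peers cover all but 1 ⇒ r8c4=1.
Step 4. [r8c2∈{8}] r8c2's peers cover all but 8, so r8c2=8.
Step 5. [r1c2∈{1}] r1c2 is down to just 1 ⇒ r1c2=1.
Step 6. [r2c1∈{2,4,7,8,9}] across row 2, 9 lands solely at r2c1 ⇒ r2c1=9.
Step 7. [r2c3∈{2,4,7,8}] across row 2, 7 lands solely at r2c3 ⇒ r2c3=7.
Step 8. [r6c3∈{2,5,8}] 8 has one home in col 3: r6c3. So r6c3=8.
Step 9. [r5c6∈{4,5,7}] in row 5, 4 fits only at r5c6. So r5c6=4.
Step 10. [r2c6∈{5}] r2c6's peers cover all but 5, so r2c6=5.
Step 11. [r6c6∈{7}] r6c6 is down to just 7, so r6c6=7.
Step 12. [r1c8∈{5,8}] 5 has one home in row 1: r1c8 ⇒ r1c8=5.
Step 13. [r6c8∈{3}] only 3 remains possible at r6c8 ⇒ r6c8=3.
Step 14. [r9c7∈{3,5,6,8}] across row 9, 3 lands solely at r9c7. So r9c7=3.
Step 15. [r5c7∈{5,6,8}] 8 has one home in col 7: r5c7, so r5c7=8.
Step 16. [r7c7∈{4,5,6}] in col 7, 6 fits only at r7c7. So r7c7=6.
Step 17. [r4c7∈{2,5}] in col 7, 5 fits only at r4c7 ⇒ r4c7=5.
Step 18. [r3c7∈{2,4}] across col 7, 2 lands solely at r3c7, so r3c7=2.
Step 19. [r2c9∈{4,8}] box 3 places 4 nowhere but r2c9, so r2c9=4.
Step 20. [r9c9∈{1,5,8}] across col 9, 8 lands solely at r9c9, so r9c9=8.
Step 21. [r4c1∈{1,2,7}] row 4 places 7 nowhere but r4c1. So r4c1=7.
Step 22. [r7c9∈{1,5}] col 9 places 5 nowhere but r7c9, so r7c9=5.
Step 23. [r9c3∈{1,2,5}] in col 3, 5 fits only at r9c3. So r9c3=5.
Step 24. [r4c3∈{1,2}] 2 has one home in col 3: r4c3. So r4c3=2.
Step 25. [r5c1∈{1,6}] r5c1 is the only open cell in box 4 admitting 1, so r5c1=1.
Step 26. [r6c1∈{6}] r6c1's peers cover all but 6 ⇒ r6c1=6.
Step 27. [r3c3∈{4}] r3c3 is down to just 4 ⇒ r3c3=4.
Step 28. [r9c8∈{1,9}] across row 9, 1 lands solely at r9c8, so r9c8=1.
Step 29. [r2c2∈{2,3}] row 2 places 2 nowhere but r2c2 ⇒ r2c2=2.
Step 30. [r2c5∈{3}] only 3 remains possible at r2c5. So r2c5=3.
Step 31. [r7c1∈{4}] r7c1 is down to just 4. So r7c1=4.
Step 32. [r4c4∈{3}] r4c4's peers cover all but 3 ⇒ r4c4=3.
Step 33. [r9c4∈{7}] r9c4 is down to just 7 ⇒ r9c4=7.
Step 34. [r3c6∈{1}] r3c6's peers cover all but 1 ⇒ r3c6=1.
Step 35. [r9c2∈{6}] r9c2 has the single candidate 6, so r9c2=6.
Step 36. [r3c2∈{3}] only 3 remains possible at r3c2 ⇒ r3c2=3.
Step 37. [r1c1∈{8}] r1c1 is down to just 8. So r1c1=8.
Step 38. [r2c4∈{6}] only 6 remains possible at r2c4 ⇒ r2c4=6.
Step 39. [r9c6∈{9}] r9c6 is down to just 9. So r9c6=9.
Step 40. [r5c9∈{6}] r5c9 is down to just 6. So r5c9=6.
Step 41. [r6c4∈{5}] r6c4's peers cover all but 5, so r6c4=5.
Step 42. [r1c4∈{4}] r1c4 has the single candidate 4. So r1c4=4.
Step 43. [r5c2∈{5}] r5c2's peers cover all but 5, so r5c2=5.
Step 44. [r2c8∈{8}] nothing but 8 survives at r2c8, so r2c8=8.
Step 45. [r5c8∈{7}] r5c8's peers cover all but 7 ⇒ r5c8=7.
Step 46. [r6c9∈{2}] r6c9 is down to just 2, so r6c9=2.
Step 47. [r4c9∈{1}] r4c9 is down to just 1. So r4c9=1.
Step 48. [r8c7∈{4}] r8c7's peers cover all but 4. So r8c7=4.
Step 49. [r7c8∈{9}] r7c8 is down to just 9 ⇒ r7c8=9.
Step 50. [r9c1∈{2}] r9c1 is down to just 2. So r9c1=2.
Step 51. [r7c3∈{1}] r7c3 has the single candidate 1 ⇒ r7c3=1.

Answer: 8 1 6 4 9 2 7 5 3 / 9 2 7 6 3 5 1 8 4 / 5 3 4 8 7 1 2 6 9 / 7 9 2 3 6 8 5 4 1 / 1 5 3 9 2 4 8 7 6 / 6 4 8 5 1 7 9 3 2 / 4 7 1 2 8 3 6 9 5 / 3 8 9 1 5 6 4 2 7 / 2 6 5 7 4 9 3 1 8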